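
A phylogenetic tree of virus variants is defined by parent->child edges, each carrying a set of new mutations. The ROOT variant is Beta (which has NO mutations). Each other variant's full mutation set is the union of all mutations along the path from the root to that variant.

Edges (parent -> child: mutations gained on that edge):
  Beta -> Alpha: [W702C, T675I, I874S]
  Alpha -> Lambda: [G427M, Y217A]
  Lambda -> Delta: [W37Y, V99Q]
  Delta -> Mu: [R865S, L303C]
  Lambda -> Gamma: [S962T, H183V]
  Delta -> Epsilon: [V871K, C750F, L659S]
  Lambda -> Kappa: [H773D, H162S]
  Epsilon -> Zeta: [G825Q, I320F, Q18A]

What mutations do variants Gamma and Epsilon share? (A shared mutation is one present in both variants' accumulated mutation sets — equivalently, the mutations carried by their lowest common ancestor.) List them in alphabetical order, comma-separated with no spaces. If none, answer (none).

Accumulating mutations along path to Gamma:
  At Beta: gained [] -> total []
  At Alpha: gained ['W702C', 'T675I', 'I874S'] -> total ['I874S', 'T675I', 'W702C']
  At Lambda: gained ['G427M', 'Y217A'] -> total ['G427M', 'I874S', 'T675I', 'W702C', 'Y217A']
  At Gamma: gained ['S962T', 'H183V'] -> total ['G427M', 'H183V', 'I874S', 'S962T', 'T675I', 'W702C', 'Y217A']
Mutations(Gamma) = ['G427M', 'H183V', 'I874S', 'S962T', 'T675I', 'W702C', 'Y217A']
Accumulating mutations along path to Epsilon:
  At Beta: gained [] -> total []
  At Alpha: gained ['W702C', 'T675I', 'I874S'] -> total ['I874S', 'T675I', 'W702C']
  At Lambda: gained ['G427M', 'Y217A'] -> total ['G427M', 'I874S', 'T675I', 'W702C', 'Y217A']
  At Delta: gained ['W37Y', 'V99Q'] -> total ['G427M', 'I874S', 'T675I', 'V99Q', 'W37Y', 'W702C', 'Y217A']
  At Epsilon: gained ['V871K', 'C750F', 'L659S'] -> total ['C750F', 'G427M', 'I874S', 'L659S', 'T675I', 'V871K', 'V99Q', 'W37Y', 'W702C', 'Y217A']
Mutations(Epsilon) = ['C750F', 'G427M', 'I874S', 'L659S', 'T675I', 'V871K', 'V99Q', 'W37Y', 'W702C', 'Y217A']
Intersection: ['G427M', 'H183V', 'I874S', 'S962T', 'T675I', 'W702C', 'Y217A'] ∩ ['C750F', 'G427M', 'I874S', 'L659S', 'T675I', 'V871K', 'V99Q', 'W37Y', 'W702C', 'Y217A'] = ['G427M', 'I874S', 'T675I', 'W702C', 'Y217A']

Answer: G427M,I874S,T675I,W702C,Y217A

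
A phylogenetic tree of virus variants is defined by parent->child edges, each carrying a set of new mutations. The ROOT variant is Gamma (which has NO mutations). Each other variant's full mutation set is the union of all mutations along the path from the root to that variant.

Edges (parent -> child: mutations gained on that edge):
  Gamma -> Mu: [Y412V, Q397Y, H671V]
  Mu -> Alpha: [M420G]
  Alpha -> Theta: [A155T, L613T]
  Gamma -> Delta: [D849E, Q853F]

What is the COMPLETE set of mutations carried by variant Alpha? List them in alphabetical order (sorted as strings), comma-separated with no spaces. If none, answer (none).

Answer: H671V,M420G,Q397Y,Y412V

Derivation:
At Gamma: gained [] -> total []
At Mu: gained ['Y412V', 'Q397Y', 'H671V'] -> total ['H671V', 'Q397Y', 'Y412V']
At Alpha: gained ['M420G'] -> total ['H671V', 'M420G', 'Q397Y', 'Y412V']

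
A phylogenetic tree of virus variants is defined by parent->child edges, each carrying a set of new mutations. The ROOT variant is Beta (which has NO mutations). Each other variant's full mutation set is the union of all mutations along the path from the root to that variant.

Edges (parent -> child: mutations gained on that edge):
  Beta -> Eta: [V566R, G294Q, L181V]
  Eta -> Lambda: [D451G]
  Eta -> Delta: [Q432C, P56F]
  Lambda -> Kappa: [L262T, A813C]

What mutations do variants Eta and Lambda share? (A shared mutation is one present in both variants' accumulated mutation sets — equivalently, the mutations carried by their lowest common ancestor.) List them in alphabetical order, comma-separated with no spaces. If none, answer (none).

Answer: G294Q,L181V,V566R

Derivation:
Accumulating mutations along path to Eta:
  At Beta: gained [] -> total []
  At Eta: gained ['V566R', 'G294Q', 'L181V'] -> total ['G294Q', 'L181V', 'V566R']
Mutations(Eta) = ['G294Q', 'L181V', 'V566R']
Accumulating mutations along path to Lambda:
  At Beta: gained [] -> total []
  At Eta: gained ['V566R', 'G294Q', 'L181V'] -> total ['G294Q', 'L181V', 'V566R']
  At Lambda: gained ['D451G'] -> total ['D451G', 'G294Q', 'L181V', 'V566R']
Mutations(Lambda) = ['D451G', 'G294Q', 'L181V', 'V566R']
Intersection: ['G294Q', 'L181V', 'V566R'] ∩ ['D451G', 'G294Q', 'L181V', 'V566R'] = ['G294Q', 'L181V', 'V566R']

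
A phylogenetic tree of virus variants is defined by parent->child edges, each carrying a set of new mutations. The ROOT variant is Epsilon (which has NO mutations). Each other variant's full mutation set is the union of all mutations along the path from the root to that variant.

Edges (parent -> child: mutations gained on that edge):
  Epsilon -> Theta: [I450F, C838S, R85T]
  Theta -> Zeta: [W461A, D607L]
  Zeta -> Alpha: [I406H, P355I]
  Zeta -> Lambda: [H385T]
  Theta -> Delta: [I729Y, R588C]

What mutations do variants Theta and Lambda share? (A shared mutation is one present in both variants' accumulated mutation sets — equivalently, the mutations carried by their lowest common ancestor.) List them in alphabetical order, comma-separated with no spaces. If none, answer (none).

Answer: C838S,I450F,R85T

Derivation:
Accumulating mutations along path to Theta:
  At Epsilon: gained [] -> total []
  At Theta: gained ['I450F', 'C838S', 'R85T'] -> total ['C838S', 'I450F', 'R85T']
Mutations(Theta) = ['C838S', 'I450F', 'R85T']
Accumulating mutations along path to Lambda:
  At Epsilon: gained [] -> total []
  At Theta: gained ['I450F', 'C838S', 'R85T'] -> total ['C838S', 'I450F', 'R85T']
  At Zeta: gained ['W461A', 'D607L'] -> total ['C838S', 'D607L', 'I450F', 'R85T', 'W461A']
  At Lambda: gained ['H385T'] -> total ['C838S', 'D607L', 'H385T', 'I450F', 'R85T', 'W461A']
Mutations(Lambda) = ['C838S', 'D607L', 'H385T', 'I450F', 'R85T', 'W461A']
Intersection: ['C838S', 'I450F', 'R85T'] ∩ ['C838S', 'D607L', 'H385T', 'I450F', 'R85T', 'W461A'] = ['C838S', 'I450F', 'R85T']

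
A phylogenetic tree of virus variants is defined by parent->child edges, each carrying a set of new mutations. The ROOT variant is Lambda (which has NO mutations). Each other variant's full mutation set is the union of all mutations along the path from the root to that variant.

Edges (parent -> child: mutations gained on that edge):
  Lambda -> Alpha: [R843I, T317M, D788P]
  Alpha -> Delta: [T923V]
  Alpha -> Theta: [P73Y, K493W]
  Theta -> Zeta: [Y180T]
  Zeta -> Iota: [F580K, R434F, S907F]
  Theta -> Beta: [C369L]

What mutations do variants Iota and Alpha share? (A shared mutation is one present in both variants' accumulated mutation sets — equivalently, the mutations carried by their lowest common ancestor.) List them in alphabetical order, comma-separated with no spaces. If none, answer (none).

Accumulating mutations along path to Iota:
  At Lambda: gained [] -> total []
  At Alpha: gained ['R843I', 'T317M', 'D788P'] -> total ['D788P', 'R843I', 'T317M']
  At Theta: gained ['P73Y', 'K493W'] -> total ['D788P', 'K493W', 'P73Y', 'R843I', 'T317M']
  At Zeta: gained ['Y180T'] -> total ['D788P', 'K493W', 'P73Y', 'R843I', 'T317M', 'Y180T']
  At Iota: gained ['F580K', 'R434F', 'S907F'] -> total ['D788P', 'F580K', 'K493W', 'P73Y', 'R434F', 'R843I', 'S907F', 'T317M', 'Y180T']
Mutations(Iota) = ['D788P', 'F580K', 'K493W', 'P73Y', 'R434F', 'R843I', 'S907F', 'T317M', 'Y180T']
Accumulating mutations along path to Alpha:
  At Lambda: gained [] -> total []
  At Alpha: gained ['R843I', 'T317M', 'D788P'] -> total ['D788P', 'R843I', 'T317M']
Mutations(Alpha) = ['D788P', 'R843I', 'T317M']
Intersection: ['D788P', 'F580K', 'K493W', 'P73Y', 'R434F', 'R843I', 'S907F', 'T317M', 'Y180T'] ∩ ['D788P', 'R843I', 'T317M'] = ['D788P', 'R843I', 'T317M']

Answer: D788P,R843I,T317M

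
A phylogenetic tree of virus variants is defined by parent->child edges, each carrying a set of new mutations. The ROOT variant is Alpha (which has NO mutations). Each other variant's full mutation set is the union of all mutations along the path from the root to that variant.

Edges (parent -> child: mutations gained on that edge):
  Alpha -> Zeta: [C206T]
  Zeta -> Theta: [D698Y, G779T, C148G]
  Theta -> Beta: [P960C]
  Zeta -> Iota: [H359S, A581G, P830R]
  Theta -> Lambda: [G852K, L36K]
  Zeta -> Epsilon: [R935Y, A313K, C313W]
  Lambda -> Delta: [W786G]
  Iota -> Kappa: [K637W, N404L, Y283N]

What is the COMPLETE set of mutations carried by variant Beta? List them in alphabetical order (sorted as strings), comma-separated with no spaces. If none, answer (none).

At Alpha: gained [] -> total []
At Zeta: gained ['C206T'] -> total ['C206T']
At Theta: gained ['D698Y', 'G779T', 'C148G'] -> total ['C148G', 'C206T', 'D698Y', 'G779T']
At Beta: gained ['P960C'] -> total ['C148G', 'C206T', 'D698Y', 'G779T', 'P960C']

Answer: C148G,C206T,D698Y,G779T,P960C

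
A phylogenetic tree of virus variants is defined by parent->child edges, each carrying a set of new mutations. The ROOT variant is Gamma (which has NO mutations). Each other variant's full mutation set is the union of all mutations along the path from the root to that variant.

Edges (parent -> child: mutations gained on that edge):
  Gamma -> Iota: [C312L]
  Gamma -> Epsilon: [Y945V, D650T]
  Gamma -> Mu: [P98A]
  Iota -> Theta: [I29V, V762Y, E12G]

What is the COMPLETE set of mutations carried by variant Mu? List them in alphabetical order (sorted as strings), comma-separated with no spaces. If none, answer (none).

Answer: P98A

Derivation:
At Gamma: gained [] -> total []
At Mu: gained ['P98A'] -> total ['P98A']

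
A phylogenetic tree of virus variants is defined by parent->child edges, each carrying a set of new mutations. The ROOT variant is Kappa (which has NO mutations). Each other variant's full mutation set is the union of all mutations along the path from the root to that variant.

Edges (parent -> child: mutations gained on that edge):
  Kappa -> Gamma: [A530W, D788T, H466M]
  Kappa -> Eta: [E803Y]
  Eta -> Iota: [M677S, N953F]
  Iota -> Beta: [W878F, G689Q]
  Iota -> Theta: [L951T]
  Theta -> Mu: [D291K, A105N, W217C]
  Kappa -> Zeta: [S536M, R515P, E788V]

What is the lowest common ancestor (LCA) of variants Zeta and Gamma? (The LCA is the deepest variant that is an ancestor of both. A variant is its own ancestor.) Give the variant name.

Answer: Kappa

Derivation:
Path from root to Zeta: Kappa -> Zeta
  ancestors of Zeta: {Kappa, Zeta}
Path from root to Gamma: Kappa -> Gamma
  ancestors of Gamma: {Kappa, Gamma}
Common ancestors: {Kappa}
Walk up from Gamma: Gamma (not in ancestors of Zeta), Kappa (in ancestors of Zeta)
Deepest common ancestor (LCA) = Kappa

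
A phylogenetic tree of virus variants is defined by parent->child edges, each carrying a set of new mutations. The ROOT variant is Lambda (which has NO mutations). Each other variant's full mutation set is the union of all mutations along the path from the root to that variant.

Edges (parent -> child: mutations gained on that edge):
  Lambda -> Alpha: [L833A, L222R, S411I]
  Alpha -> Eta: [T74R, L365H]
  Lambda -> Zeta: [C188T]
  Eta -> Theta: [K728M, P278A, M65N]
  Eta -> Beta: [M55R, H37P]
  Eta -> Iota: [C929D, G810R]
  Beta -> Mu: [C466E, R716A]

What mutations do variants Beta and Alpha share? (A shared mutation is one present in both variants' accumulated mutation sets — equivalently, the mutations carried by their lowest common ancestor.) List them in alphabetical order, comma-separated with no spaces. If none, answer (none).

Accumulating mutations along path to Beta:
  At Lambda: gained [] -> total []
  At Alpha: gained ['L833A', 'L222R', 'S411I'] -> total ['L222R', 'L833A', 'S411I']
  At Eta: gained ['T74R', 'L365H'] -> total ['L222R', 'L365H', 'L833A', 'S411I', 'T74R']
  At Beta: gained ['M55R', 'H37P'] -> total ['H37P', 'L222R', 'L365H', 'L833A', 'M55R', 'S411I', 'T74R']
Mutations(Beta) = ['H37P', 'L222R', 'L365H', 'L833A', 'M55R', 'S411I', 'T74R']
Accumulating mutations along path to Alpha:
  At Lambda: gained [] -> total []
  At Alpha: gained ['L833A', 'L222R', 'S411I'] -> total ['L222R', 'L833A', 'S411I']
Mutations(Alpha) = ['L222R', 'L833A', 'S411I']
Intersection: ['H37P', 'L222R', 'L365H', 'L833A', 'M55R', 'S411I', 'T74R'] ∩ ['L222R', 'L833A', 'S411I'] = ['L222R', 'L833A', 'S411I']

Answer: L222R,L833A,S411I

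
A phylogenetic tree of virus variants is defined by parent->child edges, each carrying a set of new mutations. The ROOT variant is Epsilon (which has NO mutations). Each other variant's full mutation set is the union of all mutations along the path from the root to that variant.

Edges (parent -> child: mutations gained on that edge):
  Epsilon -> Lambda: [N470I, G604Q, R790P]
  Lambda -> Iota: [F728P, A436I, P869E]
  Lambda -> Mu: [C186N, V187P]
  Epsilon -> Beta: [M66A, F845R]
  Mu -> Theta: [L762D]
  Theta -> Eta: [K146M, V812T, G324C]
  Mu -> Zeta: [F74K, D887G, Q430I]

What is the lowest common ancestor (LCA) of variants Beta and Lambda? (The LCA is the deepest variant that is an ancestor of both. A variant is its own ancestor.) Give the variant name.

Path from root to Beta: Epsilon -> Beta
  ancestors of Beta: {Epsilon, Beta}
Path from root to Lambda: Epsilon -> Lambda
  ancestors of Lambda: {Epsilon, Lambda}
Common ancestors: {Epsilon}
Walk up from Lambda: Lambda (not in ancestors of Beta), Epsilon (in ancestors of Beta)
Deepest common ancestor (LCA) = Epsilon

Answer: Epsilon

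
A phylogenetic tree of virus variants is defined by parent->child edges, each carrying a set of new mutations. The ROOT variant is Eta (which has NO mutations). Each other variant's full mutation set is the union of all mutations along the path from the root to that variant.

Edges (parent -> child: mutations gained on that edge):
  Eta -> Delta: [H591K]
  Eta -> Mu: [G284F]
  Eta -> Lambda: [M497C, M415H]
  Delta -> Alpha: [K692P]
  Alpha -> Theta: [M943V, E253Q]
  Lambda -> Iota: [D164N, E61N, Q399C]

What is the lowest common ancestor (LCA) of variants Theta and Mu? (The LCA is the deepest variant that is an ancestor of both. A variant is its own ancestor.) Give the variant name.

Answer: Eta

Derivation:
Path from root to Theta: Eta -> Delta -> Alpha -> Theta
  ancestors of Theta: {Eta, Delta, Alpha, Theta}
Path from root to Mu: Eta -> Mu
  ancestors of Mu: {Eta, Mu}
Common ancestors: {Eta}
Walk up from Mu: Mu (not in ancestors of Theta), Eta (in ancestors of Theta)
Deepest common ancestor (LCA) = Eta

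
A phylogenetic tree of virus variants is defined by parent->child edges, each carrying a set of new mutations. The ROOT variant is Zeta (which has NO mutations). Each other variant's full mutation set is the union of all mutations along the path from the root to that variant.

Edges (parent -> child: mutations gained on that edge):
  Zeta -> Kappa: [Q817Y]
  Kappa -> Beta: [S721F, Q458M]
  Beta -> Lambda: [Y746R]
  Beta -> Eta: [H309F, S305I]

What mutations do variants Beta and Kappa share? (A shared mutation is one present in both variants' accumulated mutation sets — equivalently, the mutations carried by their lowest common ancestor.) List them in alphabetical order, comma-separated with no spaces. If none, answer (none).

Answer: Q817Y

Derivation:
Accumulating mutations along path to Beta:
  At Zeta: gained [] -> total []
  At Kappa: gained ['Q817Y'] -> total ['Q817Y']
  At Beta: gained ['S721F', 'Q458M'] -> total ['Q458M', 'Q817Y', 'S721F']
Mutations(Beta) = ['Q458M', 'Q817Y', 'S721F']
Accumulating mutations along path to Kappa:
  At Zeta: gained [] -> total []
  At Kappa: gained ['Q817Y'] -> total ['Q817Y']
Mutations(Kappa) = ['Q817Y']
Intersection: ['Q458M', 'Q817Y', 'S721F'] ∩ ['Q817Y'] = ['Q817Y']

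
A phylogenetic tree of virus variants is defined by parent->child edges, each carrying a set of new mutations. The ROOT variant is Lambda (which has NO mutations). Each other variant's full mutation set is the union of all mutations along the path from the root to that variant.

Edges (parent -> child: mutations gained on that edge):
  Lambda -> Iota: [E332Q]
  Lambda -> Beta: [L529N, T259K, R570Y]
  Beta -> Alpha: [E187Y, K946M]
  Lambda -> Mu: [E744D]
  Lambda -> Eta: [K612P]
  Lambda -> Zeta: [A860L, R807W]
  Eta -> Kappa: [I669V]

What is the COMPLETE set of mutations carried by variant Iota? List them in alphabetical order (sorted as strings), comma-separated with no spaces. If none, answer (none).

Answer: E332Q

Derivation:
At Lambda: gained [] -> total []
At Iota: gained ['E332Q'] -> total ['E332Q']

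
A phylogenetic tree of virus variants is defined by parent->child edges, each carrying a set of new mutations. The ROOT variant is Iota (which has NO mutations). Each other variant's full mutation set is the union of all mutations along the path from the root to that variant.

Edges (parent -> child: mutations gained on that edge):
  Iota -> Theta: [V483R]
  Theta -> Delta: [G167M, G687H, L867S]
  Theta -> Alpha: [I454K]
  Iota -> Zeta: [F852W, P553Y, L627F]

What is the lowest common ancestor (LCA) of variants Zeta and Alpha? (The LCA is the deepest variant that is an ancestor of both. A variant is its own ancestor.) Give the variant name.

Answer: Iota

Derivation:
Path from root to Zeta: Iota -> Zeta
  ancestors of Zeta: {Iota, Zeta}
Path from root to Alpha: Iota -> Theta -> Alpha
  ancestors of Alpha: {Iota, Theta, Alpha}
Common ancestors: {Iota}
Walk up from Alpha: Alpha (not in ancestors of Zeta), Theta (not in ancestors of Zeta), Iota (in ancestors of Zeta)
Deepest common ancestor (LCA) = Iota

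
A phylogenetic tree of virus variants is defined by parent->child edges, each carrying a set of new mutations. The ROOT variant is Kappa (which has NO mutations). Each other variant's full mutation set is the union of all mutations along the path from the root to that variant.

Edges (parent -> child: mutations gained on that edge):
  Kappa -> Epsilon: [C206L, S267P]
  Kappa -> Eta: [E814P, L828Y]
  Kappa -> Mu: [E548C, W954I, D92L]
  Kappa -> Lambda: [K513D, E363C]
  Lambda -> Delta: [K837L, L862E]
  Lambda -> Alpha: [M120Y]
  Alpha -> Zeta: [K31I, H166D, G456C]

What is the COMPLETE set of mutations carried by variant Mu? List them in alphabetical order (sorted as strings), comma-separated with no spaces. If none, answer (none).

Answer: D92L,E548C,W954I

Derivation:
At Kappa: gained [] -> total []
At Mu: gained ['E548C', 'W954I', 'D92L'] -> total ['D92L', 'E548C', 'W954I']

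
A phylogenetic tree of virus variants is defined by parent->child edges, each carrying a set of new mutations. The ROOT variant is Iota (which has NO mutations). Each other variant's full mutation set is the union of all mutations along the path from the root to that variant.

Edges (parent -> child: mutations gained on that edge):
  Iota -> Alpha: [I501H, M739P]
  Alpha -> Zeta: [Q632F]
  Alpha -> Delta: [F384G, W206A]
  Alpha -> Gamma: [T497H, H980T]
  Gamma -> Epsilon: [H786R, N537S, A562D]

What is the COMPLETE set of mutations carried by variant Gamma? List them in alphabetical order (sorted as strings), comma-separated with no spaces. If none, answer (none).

Answer: H980T,I501H,M739P,T497H

Derivation:
At Iota: gained [] -> total []
At Alpha: gained ['I501H', 'M739P'] -> total ['I501H', 'M739P']
At Gamma: gained ['T497H', 'H980T'] -> total ['H980T', 'I501H', 'M739P', 'T497H']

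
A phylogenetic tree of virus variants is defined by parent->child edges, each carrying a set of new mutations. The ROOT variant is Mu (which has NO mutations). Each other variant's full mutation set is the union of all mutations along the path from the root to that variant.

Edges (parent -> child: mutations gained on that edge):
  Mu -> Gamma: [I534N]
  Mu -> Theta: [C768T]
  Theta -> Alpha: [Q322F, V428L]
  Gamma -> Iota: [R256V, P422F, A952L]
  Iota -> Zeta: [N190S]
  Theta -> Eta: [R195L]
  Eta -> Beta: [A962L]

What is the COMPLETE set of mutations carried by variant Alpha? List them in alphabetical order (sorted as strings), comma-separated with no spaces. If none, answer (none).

At Mu: gained [] -> total []
At Theta: gained ['C768T'] -> total ['C768T']
At Alpha: gained ['Q322F', 'V428L'] -> total ['C768T', 'Q322F', 'V428L']

Answer: C768T,Q322F,V428L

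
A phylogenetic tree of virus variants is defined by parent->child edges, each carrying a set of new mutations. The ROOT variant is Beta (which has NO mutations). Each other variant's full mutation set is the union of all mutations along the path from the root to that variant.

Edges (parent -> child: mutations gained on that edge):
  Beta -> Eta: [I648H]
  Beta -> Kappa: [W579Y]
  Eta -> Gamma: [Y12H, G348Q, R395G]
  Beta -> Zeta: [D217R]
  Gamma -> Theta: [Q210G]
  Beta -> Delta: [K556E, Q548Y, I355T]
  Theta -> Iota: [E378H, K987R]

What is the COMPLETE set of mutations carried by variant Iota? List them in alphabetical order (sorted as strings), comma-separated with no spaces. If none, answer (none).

Answer: E378H,G348Q,I648H,K987R,Q210G,R395G,Y12H

Derivation:
At Beta: gained [] -> total []
At Eta: gained ['I648H'] -> total ['I648H']
At Gamma: gained ['Y12H', 'G348Q', 'R395G'] -> total ['G348Q', 'I648H', 'R395G', 'Y12H']
At Theta: gained ['Q210G'] -> total ['G348Q', 'I648H', 'Q210G', 'R395G', 'Y12H']
At Iota: gained ['E378H', 'K987R'] -> total ['E378H', 'G348Q', 'I648H', 'K987R', 'Q210G', 'R395G', 'Y12H']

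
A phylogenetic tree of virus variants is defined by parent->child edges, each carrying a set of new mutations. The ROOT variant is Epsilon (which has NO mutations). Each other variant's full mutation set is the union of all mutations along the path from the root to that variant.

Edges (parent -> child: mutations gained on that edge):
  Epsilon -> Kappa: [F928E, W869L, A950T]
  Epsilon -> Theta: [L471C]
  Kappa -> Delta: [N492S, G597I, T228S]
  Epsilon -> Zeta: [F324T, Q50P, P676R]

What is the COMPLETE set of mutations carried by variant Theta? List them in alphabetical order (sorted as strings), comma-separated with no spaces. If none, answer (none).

Answer: L471C

Derivation:
At Epsilon: gained [] -> total []
At Theta: gained ['L471C'] -> total ['L471C']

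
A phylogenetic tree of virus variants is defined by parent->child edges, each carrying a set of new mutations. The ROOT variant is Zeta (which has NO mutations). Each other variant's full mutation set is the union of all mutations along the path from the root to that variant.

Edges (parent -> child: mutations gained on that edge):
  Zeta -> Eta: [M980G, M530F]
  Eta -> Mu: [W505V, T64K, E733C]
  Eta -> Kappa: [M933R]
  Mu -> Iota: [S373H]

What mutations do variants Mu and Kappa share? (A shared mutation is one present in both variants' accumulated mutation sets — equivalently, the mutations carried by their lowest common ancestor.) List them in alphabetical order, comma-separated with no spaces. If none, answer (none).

Answer: M530F,M980G

Derivation:
Accumulating mutations along path to Mu:
  At Zeta: gained [] -> total []
  At Eta: gained ['M980G', 'M530F'] -> total ['M530F', 'M980G']
  At Mu: gained ['W505V', 'T64K', 'E733C'] -> total ['E733C', 'M530F', 'M980G', 'T64K', 'W505V']
Mutations(Mu) = ['E733C', 'M530F', 'M980G', 'T64K', 'W505V']
Accumulating mutations along path to Kappa:
  At Zeta: gained [] -> total []
  At Eta: gained ['M980G', 'M530F'] -> total ['M530F', 'M980G']
  At Kappa: gained ['M933R'] -> total ['M530F', 'M933R', 'M980G']
Mutations(Kappa) = ['M530F', 'M933R', 'M980G']
Intersection: ['E733C', 'M530F', 'M980G', 'T64K', 'W505V'] ∩ ['M530F', 'M933R', 'M980G'] = ['M530F', 'M980G']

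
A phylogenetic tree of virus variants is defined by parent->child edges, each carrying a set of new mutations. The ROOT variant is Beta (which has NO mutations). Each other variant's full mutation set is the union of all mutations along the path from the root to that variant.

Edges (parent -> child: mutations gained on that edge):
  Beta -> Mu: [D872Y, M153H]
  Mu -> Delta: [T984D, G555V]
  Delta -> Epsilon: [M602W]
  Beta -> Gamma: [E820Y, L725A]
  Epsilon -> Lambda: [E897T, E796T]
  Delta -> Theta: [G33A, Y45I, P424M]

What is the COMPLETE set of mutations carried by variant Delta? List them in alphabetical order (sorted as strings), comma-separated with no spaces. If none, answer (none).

At Beta: gained [] -> total []
At Mu: gained ['D872Y', 'M153H'] -> total ['D872Y', 'M153H']
At Delta: gained ['T984D', 'G555V'] -> total ['D872Y', 'G555V', 'M153H', 'T984D']

Answer: D872Y,G555V,M153H,T984D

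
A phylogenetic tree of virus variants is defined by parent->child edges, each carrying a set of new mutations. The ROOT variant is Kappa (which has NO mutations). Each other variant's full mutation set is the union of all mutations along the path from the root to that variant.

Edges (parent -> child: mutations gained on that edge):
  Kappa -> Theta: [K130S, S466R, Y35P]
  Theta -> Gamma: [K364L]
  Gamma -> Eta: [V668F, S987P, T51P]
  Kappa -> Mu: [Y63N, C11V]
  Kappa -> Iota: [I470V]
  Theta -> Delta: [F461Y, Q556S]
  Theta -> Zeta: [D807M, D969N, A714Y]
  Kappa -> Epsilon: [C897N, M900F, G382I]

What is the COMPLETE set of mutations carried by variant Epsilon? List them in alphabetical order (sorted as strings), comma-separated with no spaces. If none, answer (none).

Answer: C897N,G382I,M900F

Derivation:
At Kappa: gained [] -> total []
At Epsilon: gained ['C897N', 'M900F', 'G382I'] -> total ['C897N', 'G382I', 'M900F']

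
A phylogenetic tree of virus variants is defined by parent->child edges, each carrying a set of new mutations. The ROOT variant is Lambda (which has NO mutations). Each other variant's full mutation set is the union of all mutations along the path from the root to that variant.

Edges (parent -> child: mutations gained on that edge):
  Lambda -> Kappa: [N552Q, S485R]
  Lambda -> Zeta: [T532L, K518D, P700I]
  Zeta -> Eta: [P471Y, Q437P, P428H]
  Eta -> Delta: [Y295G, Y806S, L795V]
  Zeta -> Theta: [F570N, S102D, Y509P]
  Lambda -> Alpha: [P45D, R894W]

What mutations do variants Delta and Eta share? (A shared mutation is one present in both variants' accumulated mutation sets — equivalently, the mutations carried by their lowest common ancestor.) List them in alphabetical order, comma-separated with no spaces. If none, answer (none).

Answer: K518D,P428H,P471Y,P700I,Q437P,T532L

Derivation:
Accumulating mutations along path to Delta:
  At Lambda: gained [] -> total []
  At Zeta: gained ['T532L', 'K518D', 'P700I'] -> total ['K518D', 'P700I', 'T532L']
  At Eta: gained ['P471Y', 'Q437P', 'P428H'] -> total ['K518D', 'P428H', 'P471Y', 'P700I', 'Q437P', 'T532L']
  At Delta: gained ['Y295G', 'Y806S', 'L795V'] -> total ['K518D', 'L795V', 'P428H', 'P471Y', 'P700I', 'Q437P', 'T532L', 'Y295G', 'Y806S']
Mutations(Delta) = ['K518D', 'L795V', 'P428H', 'P471Y', 'P700I', 'Q437P', 'T532L', 'Y295G', 'Y806S']
Accumulating mutations along path to Eta:
  At Lambda: gained [] -> total []
  At Zeta: gained ['T532L', 'K518D', 'P700I'] -> total ['K518D', 'P700I', 'T532L']
  At Eta: gained ['P471Y', 'Q437P', 'P428H'] -> total ['K518D', 'P428H', 'P471Y', 'P700I', 'Q437P', 'T532L']
Mutations(Eta) = ['K518D', 'P428H', 'P471Y', 'P700I', 'Q437P', 'T532L']
Intersection: ['K518D', 'L795V', 'P428H', 'P471Y', 'P700I', 'Q437P', 'T532L', 'Y295G', 'Y806S'] ∩ ['K518D', 'P428H', 'P471Y', 'P700I', 'Q437P', 'T532L'] = ['K518D', 'P428H', 'P471Y', 'P700I', 'Q437P', 'T532L']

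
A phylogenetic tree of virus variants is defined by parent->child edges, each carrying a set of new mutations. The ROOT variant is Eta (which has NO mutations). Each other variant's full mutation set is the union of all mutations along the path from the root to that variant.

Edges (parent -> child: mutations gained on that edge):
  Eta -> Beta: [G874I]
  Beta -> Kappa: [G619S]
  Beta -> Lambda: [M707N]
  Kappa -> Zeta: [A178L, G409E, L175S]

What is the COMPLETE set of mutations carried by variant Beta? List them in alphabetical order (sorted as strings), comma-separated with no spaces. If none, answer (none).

Answer: G874I

Derivation:
At Eta: gained [] -> total []
At Beta: gained ['G874I'] -> total ['G874I']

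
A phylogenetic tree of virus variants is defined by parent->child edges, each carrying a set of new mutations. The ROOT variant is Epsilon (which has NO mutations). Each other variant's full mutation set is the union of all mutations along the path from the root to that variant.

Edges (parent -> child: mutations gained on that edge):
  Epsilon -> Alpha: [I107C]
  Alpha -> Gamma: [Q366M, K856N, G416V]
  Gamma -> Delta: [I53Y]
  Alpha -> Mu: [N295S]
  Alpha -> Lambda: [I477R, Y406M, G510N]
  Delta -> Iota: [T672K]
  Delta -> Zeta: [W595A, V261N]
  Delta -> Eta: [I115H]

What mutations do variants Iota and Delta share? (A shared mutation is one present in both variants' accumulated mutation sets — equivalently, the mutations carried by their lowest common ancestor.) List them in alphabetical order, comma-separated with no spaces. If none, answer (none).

Accumulating mutations along path to Iota:
  At Epsilon: gained [] -> total []
  At Alpha: gained ['I107C'] -> total ['I107C']
  At Gamma: gained ['Q366M', 'K856N', 'G416V'] -> total ['G416V', 'I107C', 'K856N', 'Q366M']
  At Delta: gained ['I53Y'] -> total ['G416V', 'I107C', 'I53Y', 'K856N', 'Q366M']
  At Iota: gained ['T672K'] -> total ['G416V', 'I107C', 'I53Y', 'K856N', 'Q366M', 'T672K']
Mutations(Iota) = ['G416V', 'I107C', 'I53Y', 'K856N', 'Q366M', 'T672K']
Accumulating mutations along path to Delta:
  At Epsilon: gained [] -> total []
  At Alpha: gained ['I107C'] -> total ['I107C']
  At Gamma: gained ['Q366M', 'K856N', 'G416V'] -> total ['G416V', 'I107C', 'K856N', 'Q366M']
  At Delta: gained ['I53Y'] -> total ['G416V', 'I107C', 'I53Y', 'K856N', 'Q366M']
Mutations(Delta) = ['G416V', 'I107C', 'I53Y', 'K856N', 'Q366M']
Intersection: ['G416V', 'I107C', 'I53Y', 'K856N', 'Q366M', 'T672K'] ∩ ['G416V', 'I107C', 'I53Y', 'K856N', 'Q366M'] = ['G416V', 'I107C', 'I53Y', 'K856N', 'Q366M']

Answer: G416V,I107C,I53Y,K856N,Q366M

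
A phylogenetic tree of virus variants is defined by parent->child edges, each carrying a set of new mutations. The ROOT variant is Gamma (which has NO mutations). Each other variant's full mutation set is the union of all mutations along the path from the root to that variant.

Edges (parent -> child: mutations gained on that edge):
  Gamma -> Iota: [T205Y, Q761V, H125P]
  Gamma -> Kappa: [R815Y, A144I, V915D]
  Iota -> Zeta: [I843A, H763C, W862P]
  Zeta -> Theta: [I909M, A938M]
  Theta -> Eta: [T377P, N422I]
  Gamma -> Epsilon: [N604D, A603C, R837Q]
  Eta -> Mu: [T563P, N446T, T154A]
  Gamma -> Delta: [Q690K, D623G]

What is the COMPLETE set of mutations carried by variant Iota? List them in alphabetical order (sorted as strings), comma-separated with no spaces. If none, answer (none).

Answer: H125P,Q761V,T205Y

Derivation:
At Gamma: gained [] -> total []
At Iota: gained ['T205Y', 'Q761V', 'H125P'] -> total ['H125P', 'Q761V', 'T205Y']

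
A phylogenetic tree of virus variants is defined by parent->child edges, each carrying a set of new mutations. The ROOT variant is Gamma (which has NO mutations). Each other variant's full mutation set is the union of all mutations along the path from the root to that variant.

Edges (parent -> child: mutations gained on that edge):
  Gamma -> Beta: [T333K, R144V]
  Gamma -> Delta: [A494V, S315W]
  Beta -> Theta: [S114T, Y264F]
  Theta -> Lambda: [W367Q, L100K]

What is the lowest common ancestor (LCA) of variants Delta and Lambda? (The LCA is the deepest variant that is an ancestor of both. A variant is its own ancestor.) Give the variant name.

Path from root to Delta: Gamma -> Delta
  ancestors of Delta: {Gamma, Delta}
Path from root to Lambda: Gamma -> Beta -> Theta -> Lambda
  ancestors of Lambda: {Gamma, Beta, Theta, Lambda}
Common ancestors: {Gamma}
Walk up from Lambda: Lambda (not in ancestors of Delta), Theta (not in ancestors of Delta), Beta (not in ancestors of Delta), Gamma (in ancestors of Delta)
Deepest common ancestor (LCA) = Gamma

Answer: Gamma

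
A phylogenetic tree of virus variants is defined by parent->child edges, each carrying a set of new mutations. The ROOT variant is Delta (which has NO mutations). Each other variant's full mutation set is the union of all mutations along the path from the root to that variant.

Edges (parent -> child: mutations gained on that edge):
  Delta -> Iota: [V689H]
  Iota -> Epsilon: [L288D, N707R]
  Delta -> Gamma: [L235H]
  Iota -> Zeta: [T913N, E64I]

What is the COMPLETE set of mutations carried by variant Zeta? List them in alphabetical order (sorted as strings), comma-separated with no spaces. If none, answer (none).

Answer: E64I,T913N,V689H

Derivation:
At Delta: gained [] -> total []
At Iota: gained ['V689H'] -> total ['V689H']
At Zeta: gained ['T913N', 'E64I'] -> total ['E64I', 'T913N', 'V689H']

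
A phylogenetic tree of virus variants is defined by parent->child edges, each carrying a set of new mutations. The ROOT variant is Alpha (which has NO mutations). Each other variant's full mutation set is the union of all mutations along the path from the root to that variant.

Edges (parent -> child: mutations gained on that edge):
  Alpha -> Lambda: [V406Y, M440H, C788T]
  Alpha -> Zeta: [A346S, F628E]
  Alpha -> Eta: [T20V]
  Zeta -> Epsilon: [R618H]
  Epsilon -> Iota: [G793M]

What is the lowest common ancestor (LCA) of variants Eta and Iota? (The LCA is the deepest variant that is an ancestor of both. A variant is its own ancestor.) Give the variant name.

Path from root to Eta: Alpha -> Eta
  ancestors of Eta: {Alpha, Eta}
Path from root to Iota: Alpha -> Zeta -> Epsilon -> Iota
  ancestors of Iota: {Alpha, Zeta, Epsilon, Iota}
Common ancestors: {Alpha}
Walk up from Iota: Iota (not in ancestors of Eta), Epsilon (not in ancestors of Eta), Zeta (not in ancestors of Eta), Alpha (in ancestors of Eta)
Deepest common ancestor (LCA) = Alpha

Answer: Alpha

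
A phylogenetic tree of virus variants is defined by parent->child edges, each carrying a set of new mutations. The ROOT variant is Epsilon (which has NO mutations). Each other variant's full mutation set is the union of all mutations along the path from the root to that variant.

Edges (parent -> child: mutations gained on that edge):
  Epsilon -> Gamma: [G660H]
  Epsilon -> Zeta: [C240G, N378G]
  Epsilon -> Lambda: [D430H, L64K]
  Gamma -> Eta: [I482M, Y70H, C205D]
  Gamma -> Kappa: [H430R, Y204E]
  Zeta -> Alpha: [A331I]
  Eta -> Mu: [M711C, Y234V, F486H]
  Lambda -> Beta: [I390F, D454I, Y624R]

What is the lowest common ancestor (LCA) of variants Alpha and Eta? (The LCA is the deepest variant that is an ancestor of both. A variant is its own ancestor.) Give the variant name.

Path from root to Alpha: Epsilon -> Zeta -> Alpha
  ancestors of Alpha: {Epsilon, Zeta, Alpha}
Path from root to Eta: Epsilon -> Gamma -> Eta
  ancestors of Eta: {Epsilon, Gamma, Eta}
Common ancestors: {Epsilon}
Walk up from Eta: Eta (not in ancestors of Alpha), Gamma (not in ancestors of Alpha), Epsilon (in ancestors of Alpha)
Deepest common ancestor (LCA) = Epsilon

Answer: Epsilon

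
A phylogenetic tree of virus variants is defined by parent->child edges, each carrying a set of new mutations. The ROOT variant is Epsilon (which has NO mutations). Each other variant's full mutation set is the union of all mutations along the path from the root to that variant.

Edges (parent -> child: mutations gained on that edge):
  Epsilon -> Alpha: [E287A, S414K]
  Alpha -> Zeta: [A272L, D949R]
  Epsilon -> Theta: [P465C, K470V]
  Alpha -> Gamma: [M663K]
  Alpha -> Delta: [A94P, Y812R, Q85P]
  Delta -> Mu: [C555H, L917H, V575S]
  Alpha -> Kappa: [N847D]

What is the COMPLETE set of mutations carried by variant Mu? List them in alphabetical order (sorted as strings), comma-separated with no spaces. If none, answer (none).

At Epsilon: gained [] -> total []
At Alpha: gained ['E287A', 'S414K'] -> total ['E287A', 'S414K']
At Delta: gained ['A94P', 'Y812R', 'Q85P'] -> total ['A94P', 'E287A', 'Q85P', 'S414K', 'Y812R']
At Mu: gained ['C555H', 'L917H', 'V575S'] -> total ['A94P', 'C555H', 'E287A', 'L917H', 'Q85P', 'S414K', 'V575S', 'Y812R']

Answer: A94P,C555H,E287A,L917H,Q85P,S414K,V575S,Y812R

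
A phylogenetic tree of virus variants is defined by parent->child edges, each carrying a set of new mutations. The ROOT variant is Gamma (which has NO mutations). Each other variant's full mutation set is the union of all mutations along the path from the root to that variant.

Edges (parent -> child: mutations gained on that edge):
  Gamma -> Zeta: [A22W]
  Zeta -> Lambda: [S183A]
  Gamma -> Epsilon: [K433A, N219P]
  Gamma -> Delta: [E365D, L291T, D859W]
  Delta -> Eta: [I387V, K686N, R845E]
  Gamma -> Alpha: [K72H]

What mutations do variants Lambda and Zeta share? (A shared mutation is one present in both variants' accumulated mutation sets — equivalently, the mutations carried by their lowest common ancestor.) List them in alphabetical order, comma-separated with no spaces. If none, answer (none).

Answer: A22W

Derivation:
Accumulating mutations along path to Lambda:
  At Gamma: gained [] -> total []
  At Zeta: gained ['A22W'] -> total ['A22W']
  At Lambda: gained ['S183A'] -> total ['A22W', 'S183A']
Mutations(Lambda) = ['A22W', 'S183A']
Accumulating mutations along path to Zeta:
  At Gamma: gained [] -> total []
  At Zeta: gained ['A22W'] -> total ['A22W']
Mutations(Zeta) = ['A22W']
Intersection: ['A22W', 'S183A'] ∩ ['A22W'] = ['A22W']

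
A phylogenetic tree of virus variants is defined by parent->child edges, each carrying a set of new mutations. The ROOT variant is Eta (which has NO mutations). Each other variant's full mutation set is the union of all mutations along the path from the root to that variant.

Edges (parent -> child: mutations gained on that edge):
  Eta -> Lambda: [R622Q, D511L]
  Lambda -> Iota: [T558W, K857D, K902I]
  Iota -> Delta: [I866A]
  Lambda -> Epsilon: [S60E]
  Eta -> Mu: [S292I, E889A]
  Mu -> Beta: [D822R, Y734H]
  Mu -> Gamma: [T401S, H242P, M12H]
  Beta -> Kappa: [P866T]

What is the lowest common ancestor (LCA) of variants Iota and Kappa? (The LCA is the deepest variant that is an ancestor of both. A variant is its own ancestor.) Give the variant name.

Path from root to Iota: Eta -> Lambda -> Iota
  ancestors of Iota: {Eta, Lambda, Iota}
Path from root to Kappa: Eta -> Mu -> Beta -> Kappa
  ancestors of Kappa: {Eta, Mu, Beta, Kappa}
Common ancestors: {Eta}
Walk up from Kappa: Kappa (not in ancestors of Iota), Beta (not in ancestors of Iota), Mu (not in ancestors of Iota), Eta (in ancestors of Iota)
Deepest common ancestor (LCA) = Eta

Answer: Eta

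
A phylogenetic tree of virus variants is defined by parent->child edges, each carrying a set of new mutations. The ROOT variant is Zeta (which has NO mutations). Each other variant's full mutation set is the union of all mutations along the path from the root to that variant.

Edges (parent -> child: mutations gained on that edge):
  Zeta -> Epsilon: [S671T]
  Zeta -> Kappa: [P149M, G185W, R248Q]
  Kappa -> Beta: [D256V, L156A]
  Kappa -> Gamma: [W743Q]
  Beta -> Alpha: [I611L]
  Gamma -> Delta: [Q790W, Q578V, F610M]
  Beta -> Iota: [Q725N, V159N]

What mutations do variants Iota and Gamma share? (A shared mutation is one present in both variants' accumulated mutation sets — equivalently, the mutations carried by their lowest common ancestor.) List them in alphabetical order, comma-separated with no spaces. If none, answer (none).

Answer: G185W,P149M,R248Q

Derivation:
Accumulating mutations along path to Iota:
  At Zeta: gained [] -> total []
  At Kappa: gained ['P149M', 'G185W', 'R248Q'] -> total ['G185W', 'P149M', 'R248Q']
  At Beta: gained ['D256V', 'L156A'] -> total ['D256V', 'G185W', 'L156A', 'P149M', 'R248Q']
  At Iota: gained ['Q725N', 'V159N'] -> total ['D256V', 'G185W', 'L156A', 'P149M', 'Q725N', 'R248Q', 'V159N']
Mutations(Iota) = ['D256V', 'G185W', 'L156A', 'P149M', 'Q725N', 'R248Q', 'V159N']
Accumulating mutations along path to Gamma:
  At Zeta: gained [] -> total []
  At Kappa: gained ['P149M', 'G185W', 'R248Q'] -> total ['G185W', 'P149M', 'R248Q']
  At Gamma: gained ['W743Q'] -> total ['G185W', 'P149M', 'R248Q', 'W743Q']
Mutations(Gamma) = ['G185W', 'P149M', 'R248Q', 'W743Q']
Intersection: ['D256V', 'G185W', 'L156A', 'P149M', 'Q725N', 'R248Q', 'V159N'] ∩ ['G185W', 'P149M', 'R248Q', 'W743Q'] = ['G185W', 'P149M', 'R248Q']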